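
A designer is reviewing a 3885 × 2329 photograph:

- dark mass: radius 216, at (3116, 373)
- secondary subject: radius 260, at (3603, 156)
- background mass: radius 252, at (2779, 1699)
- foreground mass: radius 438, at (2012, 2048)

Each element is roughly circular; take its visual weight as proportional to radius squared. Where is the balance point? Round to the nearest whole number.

r² weights: dark mass 216² = 46656, secondary subject 260² = 67600, background mass 252² = 63504, foreground mass 438² = 191844. Total = 369604.
x: (46656·3116 + 67600·3603 + 63504·2779 + 191844·2012) / 369604 = 951410640 / 369604 ≈ 2574.14
y: (46656·373 + 67600·156 + 63504·1699 + 191844·2048) / 369604 = 528738096 / 369604 ≈ 1430.55

(2574, 1431)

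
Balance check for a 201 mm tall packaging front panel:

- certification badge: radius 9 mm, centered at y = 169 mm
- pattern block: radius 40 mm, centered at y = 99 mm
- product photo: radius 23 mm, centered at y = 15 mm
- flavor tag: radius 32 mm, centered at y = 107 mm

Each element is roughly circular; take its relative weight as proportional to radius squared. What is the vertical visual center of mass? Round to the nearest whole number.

y ≈ 90

Weights ∝ r²: certification badge 9² = 81, pattern block 40² = 1600, product photo 23² = 529, flavor tag 32² = 1024; Σw = 3234.
Σw·y = 81·169 + 1600·99 + 529·15 + 1024·107 = 289592, so ȳ = 289592/3234 ≈ 89.55.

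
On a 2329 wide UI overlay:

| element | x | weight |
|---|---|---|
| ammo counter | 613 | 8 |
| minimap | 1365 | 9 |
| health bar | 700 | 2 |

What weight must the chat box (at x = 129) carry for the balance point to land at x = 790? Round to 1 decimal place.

Known weights sum to 8 + 9 + 2 = 19; their moment is 8·613 + 9·1365 + 2·700 = 18589.
Balance at x = 790 requires (18589 + w·129) / (19 + w) = 790.
Rearranging, w·(129 − 790) = 790·19 − 18589 = -3579, so w ≈ -3579/-661 = 5.41.

w ≈ 5.4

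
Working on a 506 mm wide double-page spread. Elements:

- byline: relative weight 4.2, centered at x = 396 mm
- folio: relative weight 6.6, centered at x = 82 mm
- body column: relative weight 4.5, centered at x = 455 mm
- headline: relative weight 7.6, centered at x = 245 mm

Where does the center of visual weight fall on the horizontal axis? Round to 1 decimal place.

x ≈ 267.0

Weights sum to 4.2 + 6.6 + 4.5 + 7.6 = 22.9.
x-moment: 4.2·396 + 6.6·82 + 4.5·455 + 7.6·245 = 6113.9; centroid 6113.9/22.9 ≈ 266.98.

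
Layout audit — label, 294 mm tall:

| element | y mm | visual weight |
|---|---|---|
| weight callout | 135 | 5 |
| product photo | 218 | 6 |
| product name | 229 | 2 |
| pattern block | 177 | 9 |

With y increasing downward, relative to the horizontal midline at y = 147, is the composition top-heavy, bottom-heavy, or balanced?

bottom-heavy

Σw = 5 + 6 + 2 + 9 = 22.
y: (5·135 + 6·218 + 2·229 + 9·177) / 22 = 4034 / 22 ≈ 183.36
Since 183.4 is below (larger y than) 147, the composition reads bottom-heavy.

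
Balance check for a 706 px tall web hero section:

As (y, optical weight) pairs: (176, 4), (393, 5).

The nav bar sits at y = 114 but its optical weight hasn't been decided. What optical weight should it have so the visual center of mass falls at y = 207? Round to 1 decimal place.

w ≈ 8.7

Known weights sum to 4 + 5 = 9; their moment is 4·176 + 5·393 = 2669.
Balance at y = 207 requires (2669 + w·114) / (9 + w) = 207.
So w = (207·9 − 2669)/(114 − 207) = -806/-93 ≈ 8.67.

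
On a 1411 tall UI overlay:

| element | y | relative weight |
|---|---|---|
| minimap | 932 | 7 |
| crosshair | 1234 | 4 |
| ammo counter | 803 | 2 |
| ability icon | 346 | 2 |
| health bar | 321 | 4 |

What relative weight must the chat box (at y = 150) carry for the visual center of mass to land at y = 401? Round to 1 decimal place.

Fixed elements: Σw = 7 + 4 + 2 + 2 + 4 = 19, Σw·y = 7·932 + 4·1234 + 2·803 + 2·346 + 4·321 = 15042.
For the centroid to hit 401: (15042 + w·150) / (19 + w) = 401.
Rearranging, w·(150 − 401) = 401·19 − 15042 = -7423, so w ≈ -7423/-251 = 29.57.

w ≈ 29.6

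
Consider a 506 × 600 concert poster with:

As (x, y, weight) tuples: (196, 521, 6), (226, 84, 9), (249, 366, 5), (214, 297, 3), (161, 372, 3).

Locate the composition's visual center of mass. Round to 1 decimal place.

Σw = 6 + 9 + 5 + 3 + 3 = 26.
x: (6·196 + 9·226 + 5·249 + 3·214 + 3·161) / 26 = 5580 / 26 ≈ 214.62
y: (6·521 + 9·84 + 5·366 + 3·297 + 3·372) / 26 = 7719 / 26 ≈ 296.88

(214.6, 296.9)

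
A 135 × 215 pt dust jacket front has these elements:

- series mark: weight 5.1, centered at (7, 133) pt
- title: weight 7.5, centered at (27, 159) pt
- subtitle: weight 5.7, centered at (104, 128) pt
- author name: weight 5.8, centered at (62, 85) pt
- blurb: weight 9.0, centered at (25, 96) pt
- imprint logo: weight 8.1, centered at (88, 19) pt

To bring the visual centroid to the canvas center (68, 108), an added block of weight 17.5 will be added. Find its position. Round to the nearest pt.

(106, 127)

New total weight: (5.1 + 7.5 + 5.7 + 5.8 + 9.0 + 8.1) + 17.5 = 58.7.
Along x: (2128.4 + 17.5·x) / 58.7 = 68 (existing moment 5.1·7 + 7.5·27 + 5.7·104 + 5.8·62 + 9.0·25 + 8.1·88 = 2128.4) ⇒ x = (3991.6 − 2128.4) / 17.5 ≈ 106.47.
Along y: (4111.3 + 17.5·y) / 58.7 = 108 (existing moment 5.1·133 + 7.5·159 + 5.7·128 + 5.8·85 + 9.0·96 + 8.1·19 = 4111.3) ⇒ y = (6339.6 − 4111.3) / 17.5 ≈ 127.33.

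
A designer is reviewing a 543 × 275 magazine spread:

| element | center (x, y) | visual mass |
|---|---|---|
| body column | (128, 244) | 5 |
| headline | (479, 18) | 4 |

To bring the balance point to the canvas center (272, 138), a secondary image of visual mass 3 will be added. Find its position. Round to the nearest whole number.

New total weight: (5 + 4) + 3 = 12.
Along x: (2556 + 3·x) / 12 = 272 (existing moment 5·128 + 4·479 = 2556) ⇒ x = (3264 − 2556) / 3 ≈ 236.00.
Along y: (1292 + 3·y) / 12 = 138 (existing moment 5·244 + 4·18 = 1292) ⇒ y = (1656 − 1292) / 3 ≈ 121.33.

(236, 121)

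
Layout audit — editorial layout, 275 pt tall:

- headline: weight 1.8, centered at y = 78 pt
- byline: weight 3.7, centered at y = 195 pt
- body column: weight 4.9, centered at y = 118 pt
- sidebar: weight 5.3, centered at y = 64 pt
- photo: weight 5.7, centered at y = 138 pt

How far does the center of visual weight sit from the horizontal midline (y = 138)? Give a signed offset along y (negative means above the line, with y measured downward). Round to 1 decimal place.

≈ -18.1 pt

Σw = 1.8 + 3.7 + 4.9 + 5.3 + 5.7 = 21.4.
Σw·y = 1.8·78 + 3.7·195 + 4.9·118 + 5.3·64 + 5.7·138 = 2565.9, so ȳ = 2565.9/21.4 ≈ 119.90.
Against y = 138, that's 119.90 − 138 = -18.10.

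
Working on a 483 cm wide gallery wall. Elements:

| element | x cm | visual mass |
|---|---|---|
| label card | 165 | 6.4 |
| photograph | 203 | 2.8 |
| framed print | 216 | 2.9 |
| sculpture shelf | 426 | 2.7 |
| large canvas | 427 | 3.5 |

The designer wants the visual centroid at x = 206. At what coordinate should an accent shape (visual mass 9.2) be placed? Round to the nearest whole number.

New total weight: (6.4 + 2.8 + 2.9 + 2.7 + 3.5) + 9.2 = 27.5.
x: need Σw·x = 27.5·206 = 5665.0. Existing = 6.4·165 + 2.8·203 + 2.9·216 + 2.7·426 + 3.5·427 = 4895.5. Remainder 769.5 / 9.2 ≈ 83.64.

x ≈ 84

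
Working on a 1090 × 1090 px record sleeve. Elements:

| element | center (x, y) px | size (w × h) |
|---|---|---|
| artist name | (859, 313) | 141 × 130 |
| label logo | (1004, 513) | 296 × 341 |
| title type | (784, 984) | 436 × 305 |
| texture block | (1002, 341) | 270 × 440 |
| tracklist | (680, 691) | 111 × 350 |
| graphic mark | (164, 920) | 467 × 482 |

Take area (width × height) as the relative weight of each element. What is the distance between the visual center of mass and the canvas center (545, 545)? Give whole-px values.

Areas: artist name 141·130 = 18330, label logo 296·341 = 100936, title type 436·305 = 132980, texture block 270·440 = 118800, tracklist 111·350 = 38850, graphic mark 467·482 = 225094. Total weight = 634990.
Σw·x = 403712550; x̄ = 403712550/634990 ≈ 635.78.
Σw·y = 462812408; ȳ = 462812408/634990 ≈ 728.85.
From (545, 545): dx = 90.78, dy = 183.85, so the distance is √(dx²+dy²) ≈ 205.04.

≈ 205 px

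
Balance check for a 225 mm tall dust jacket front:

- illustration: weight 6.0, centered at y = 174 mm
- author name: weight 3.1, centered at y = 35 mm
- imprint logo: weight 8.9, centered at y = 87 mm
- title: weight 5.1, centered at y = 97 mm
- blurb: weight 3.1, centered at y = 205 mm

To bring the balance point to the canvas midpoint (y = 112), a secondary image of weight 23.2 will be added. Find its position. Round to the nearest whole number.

y ≈ 107

New total weight: (6.0 + 3.1 + 8.9 + 5.1 + 3.1) + 23.2 = 49.4.
y: need Σw·y = 49.4·112 = 5532.8. Existing = 6.0·174 + 3.1·35 + 8.9·87 + 5.1·97 + 3.1·205 = 3057.0. Remainder 2475.8 / 23.2 ≈ 106.72.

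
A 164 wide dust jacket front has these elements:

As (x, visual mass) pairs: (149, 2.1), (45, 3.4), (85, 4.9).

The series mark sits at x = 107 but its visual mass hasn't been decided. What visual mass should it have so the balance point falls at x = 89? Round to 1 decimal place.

w ≈ 2.4

Known weights sum to 2.1 + 3.4 + 4.9 = 10.4; their moment is 2.1·149 + 3.4·45 + 4.9·85 = 882.4.
For the centroid to hit 89: (882.4 + w·107) / (10.4 + w) = 89.
Solving: w = (89·10.4 − 882.4) / (107 − 89) = 43.2 / 18 ≈ 2.40.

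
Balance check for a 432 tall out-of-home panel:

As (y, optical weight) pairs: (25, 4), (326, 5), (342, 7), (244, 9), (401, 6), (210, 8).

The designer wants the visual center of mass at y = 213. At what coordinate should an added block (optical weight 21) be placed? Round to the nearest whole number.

New total weight: (4 + 5 + 7 + 9 + 6 + 8) + 21 = 60.
y: target moment 60×213 = 12780; current 4·25 + 5·326 + 7·342 + 9·244 + 6·401 + 8·210 = 10406; the added block supplies 2374, so y = 2374/21 ≈ 113.05.

y ≈ 113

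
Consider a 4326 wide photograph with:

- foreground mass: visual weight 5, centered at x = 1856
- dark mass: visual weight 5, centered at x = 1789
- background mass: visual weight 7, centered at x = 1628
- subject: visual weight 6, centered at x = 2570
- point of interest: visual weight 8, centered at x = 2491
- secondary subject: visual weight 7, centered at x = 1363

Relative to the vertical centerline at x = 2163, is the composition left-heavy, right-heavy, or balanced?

left-heavy

Σw = 5 + 5 + 7 + 6 + 8 + 7 = 38.
x: (5·1856 + 5·1789 + 7·1628 + 6·2570 + 8·2491 + 7·1363) / 38 = 74510 / 38 ≈ 1960.79
1960.8 lies left of the midline 2163, so the layout is left-heavy.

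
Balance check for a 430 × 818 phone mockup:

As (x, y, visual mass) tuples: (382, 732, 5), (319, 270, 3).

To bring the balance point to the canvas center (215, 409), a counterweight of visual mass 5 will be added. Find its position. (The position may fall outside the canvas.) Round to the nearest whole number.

After adding the counterweight, total weight = 5 + 3 + 5 = 13.
x: need Σw·x = 13·215 = 2795. Existing = 5·382 + 3·319 = 2867. Remainder -72 / 5 ≈ -14.40.
y: need Σw·y = 13·409 = 5317. Existing = 5·732 + 3·270 = 4470. Remainder 847 / 5 ≈ 169.40.

(-14, 169)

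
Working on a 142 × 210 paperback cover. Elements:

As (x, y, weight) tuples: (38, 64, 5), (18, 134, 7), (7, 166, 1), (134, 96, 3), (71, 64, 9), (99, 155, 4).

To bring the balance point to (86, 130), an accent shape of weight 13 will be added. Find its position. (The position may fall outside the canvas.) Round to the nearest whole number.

(142, 196)

New total weight: (5 + 7 + 1 + 3 + 9 + 4) + 13 = 42.
Along x: (1760 + 13·x) / 42 = 86 (existing moment 5·38 + 7·18 + 1·7 + 3·134 + 9·71 + 4·99 = 1760) ⇒ x = (3612 − 1760) / 13 ≈ 142.46.
Along y: (2908 + 13·y) / 42 = 130 (existing moment 5·64 + 7·134 + 1·166 + 3·96 + 9·64 + 4·155 = 2908) ⇒ y = (5460 − 2908) / 13 ≈ 196.31.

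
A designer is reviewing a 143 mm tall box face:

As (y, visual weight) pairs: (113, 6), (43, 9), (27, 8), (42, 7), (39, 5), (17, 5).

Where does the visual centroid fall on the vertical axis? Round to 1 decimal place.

Weights sum to 6 + 9 + 8 + 7 + 5 + 5 = 40.
y: moment 1855 / weight 40 ≈ 46.38

y ≈ 46.4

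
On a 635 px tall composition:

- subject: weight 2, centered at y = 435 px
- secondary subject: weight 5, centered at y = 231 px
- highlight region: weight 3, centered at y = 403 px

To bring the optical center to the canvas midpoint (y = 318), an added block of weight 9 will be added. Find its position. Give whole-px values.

After adding the added block, total weight = 2 + 5 + 3 + 9 = 19.
y: target moment 19×318 = 6042; current 2·435 + 5·231 + 3·403 = 3234; the added block supplies 2808, so y = 2808/9 ≈ 312.00.

y ≈ 312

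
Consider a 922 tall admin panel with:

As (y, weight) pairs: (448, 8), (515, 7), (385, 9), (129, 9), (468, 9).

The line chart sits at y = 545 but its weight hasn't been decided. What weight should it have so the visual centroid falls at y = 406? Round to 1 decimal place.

Fixed elements: Σw = 8 + 7 + 9 + 9 + 9 = 42, Σw·y = 8·448 + 7·515 + 9·385 + 9·129 + 9·468 = 16027.
For the centroid to hit 406: (16027 + w·545) / (42 + w) = 406.
Solving: w = (406·42 − 16027) / (545 − 406) = 1025 / 139 ≈ 7.37.

w ≈ 7.4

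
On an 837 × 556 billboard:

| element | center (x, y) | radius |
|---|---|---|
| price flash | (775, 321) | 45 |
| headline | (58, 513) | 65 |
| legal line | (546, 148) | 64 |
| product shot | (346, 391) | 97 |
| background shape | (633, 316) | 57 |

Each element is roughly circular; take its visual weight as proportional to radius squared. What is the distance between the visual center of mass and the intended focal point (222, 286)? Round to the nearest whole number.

r² weights: price flash 45² = 2025, headline 65² = 4225, legal line 64² = 4096, product shot 97² = 9409, background shape 57² = 3249. Total = 23004.
Σw·x = 2025·775 + 4225·58 + 4096·546 + 9409·346 + 3249·633 = 9362972, so x̄ = 9362972/23004 ≈ 407.01.
Σw·y = 2025·321 + 4225·513 + 4096·148 + 9409·391 + 3249·316 = 8129261, so ȳ = 8129261/23004 ≈ 353.38.
From (222, 286): dx = 185.01, dy = 67.38, so the distance is √(dx²+dy²) ≈ 196.90.

≈ 197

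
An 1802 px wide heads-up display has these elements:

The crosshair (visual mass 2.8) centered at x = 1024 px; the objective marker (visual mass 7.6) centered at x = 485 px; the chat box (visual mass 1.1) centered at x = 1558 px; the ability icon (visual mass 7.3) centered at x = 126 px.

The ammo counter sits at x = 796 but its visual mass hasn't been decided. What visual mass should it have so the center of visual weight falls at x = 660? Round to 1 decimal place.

w ≈ 23.7

Fixed elements: Σw = 2.8 + 7.6 + 1.1 + 7.3 = 18.8, Σw·x = 2.8·1024 + 7.6·485 + 1.1·1558 + 7.3·126 = 9186.8.
Balance at x = 660 requires (9186.8 + w·796) / (18.8 + w) = 660.
Rearranging, w·(796 − 660) = 660·18.8 − 9186.8 = 3221.2, so w ≈ 3221.2/136 = 23.69.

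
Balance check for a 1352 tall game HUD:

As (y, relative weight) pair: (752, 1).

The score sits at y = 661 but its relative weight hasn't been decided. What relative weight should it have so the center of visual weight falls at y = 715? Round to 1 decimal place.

Known: weight 1 with moment 1·752 = 752.
For the centroid to hit 715: (752 + w·661) / (1 + w) = 715.
Rearranging, w·(661 − 715) = 715·1 − 752 = -37, so w ≈ -37/-54 = 0.69.

w ≈ 0.7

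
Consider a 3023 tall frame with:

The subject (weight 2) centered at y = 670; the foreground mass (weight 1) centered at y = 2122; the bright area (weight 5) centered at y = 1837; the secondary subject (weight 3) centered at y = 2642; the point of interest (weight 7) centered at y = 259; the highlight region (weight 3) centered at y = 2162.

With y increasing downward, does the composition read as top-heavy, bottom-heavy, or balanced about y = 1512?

top-heavy

Weights sum to 2 + 1 + 5 + 3 + 7 + 3 = 21.
y: moment 28872 / weight 21 ≈ 1374.86
1374.9 lies above (smaller y than) the midline 1512, so the layout is top-heavy.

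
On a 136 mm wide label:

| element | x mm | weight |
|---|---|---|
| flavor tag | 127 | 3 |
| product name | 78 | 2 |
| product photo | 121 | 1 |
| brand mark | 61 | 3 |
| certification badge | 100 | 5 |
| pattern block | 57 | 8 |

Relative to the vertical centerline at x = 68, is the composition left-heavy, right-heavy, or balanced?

Total weight = 3 + 2 + 1 + 3 + 5 + 8 = 22.
x: moment 1797 / weight 22 ≈ 81.68
81.7 lies right of the midline 68, so the layout is right-heavy.

right-heavy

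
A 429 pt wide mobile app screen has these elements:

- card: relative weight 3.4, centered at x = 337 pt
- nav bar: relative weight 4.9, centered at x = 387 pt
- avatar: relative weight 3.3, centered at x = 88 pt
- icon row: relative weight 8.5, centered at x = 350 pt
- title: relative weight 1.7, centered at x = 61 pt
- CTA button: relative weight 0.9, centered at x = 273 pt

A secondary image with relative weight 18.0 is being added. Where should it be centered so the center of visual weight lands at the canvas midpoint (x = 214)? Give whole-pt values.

After adding the secondary image, total weight = 3.4 + 4.9 + 3.3 + 8.5 + 1.7 + 0.9 + 18.0 = 40.7.
x: target moment 40.7×214 = 8709.8; current 3.4·337 + 4.9·387 + 3.3·88 + 8.5·350 + 1.7·61 + 0.9·273 = 6656.9; the secondary image supplies 2052.9, so x = 2052.9/18.0 ≈ 114.05.

x ≈ 114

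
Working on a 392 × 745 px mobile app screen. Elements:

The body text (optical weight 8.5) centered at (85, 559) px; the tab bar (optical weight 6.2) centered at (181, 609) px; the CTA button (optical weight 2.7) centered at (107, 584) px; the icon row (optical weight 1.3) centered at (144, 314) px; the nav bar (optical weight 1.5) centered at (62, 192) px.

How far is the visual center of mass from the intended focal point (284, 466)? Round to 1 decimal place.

Σw = 8.5 + 6.2 + 2.7 + 1.3 + 1.5 = 20.2.
Σw·x = 8.5·85 + 6.2·181 + 2.7·107 + 1.3·144 + 1.5·62 = 2413.8, so x̄ = 2413.8/20.2 ≈ 119.50.
Σw·y = 8.5·559 + 6.2·609 + 2.7·584 + 1.3·314 + 1.5·192 = 10800.3, so ȳ = 10800.3/20.2 ≈ 534.67.
From (284, 466): dx = -164.50, dy = 68.67, so the distance is √(dx²+dy²) ≈ 178.26.

≈ 178.3 px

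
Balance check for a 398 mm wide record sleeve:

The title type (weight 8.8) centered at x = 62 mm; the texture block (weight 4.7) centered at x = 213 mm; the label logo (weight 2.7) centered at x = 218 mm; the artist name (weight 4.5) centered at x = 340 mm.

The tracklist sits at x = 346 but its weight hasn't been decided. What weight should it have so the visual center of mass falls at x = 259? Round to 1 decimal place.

Known weights sum to 8.8 + 4.7 + 2.7 + 4.5 = 20.7; their moment is 8.8·62 + 4.7·213 + 2.7·218 + 4.5·340 = 3665.3.
Set Σw·x/Σw = 259: (3665.3 + 346w) = 259·(20.7 + w).
Rearranging, w·(346 − 259) = 259·20.7 − 3665.3 = 1696.0, so w ≈ 1696.0/87 = 19.49.

w ≈ 19.5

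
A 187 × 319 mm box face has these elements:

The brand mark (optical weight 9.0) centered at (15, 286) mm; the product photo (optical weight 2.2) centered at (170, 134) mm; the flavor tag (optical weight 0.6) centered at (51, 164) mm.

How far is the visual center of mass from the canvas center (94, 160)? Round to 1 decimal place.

Total weight = 9.0 + 2.2 + 0.6 = 11.8.
Σw·x = 9.0·15 + 2.2·170 + 0.6·51 = 539.6, so x̄ = 539.6/11.8 ≈ 45.73.
Σw·y = 9.0·286 + 2.2·134 + 0.6·164 = 2967.2, so ȳ = 2967.2/11.8 ≈ 251.46.
Relative to (94, 160): Δ = (-48.27, 91.46); |Δ| = √(-48.27² + 91.46²) ≈ 103.41.

≈ 103.4 mm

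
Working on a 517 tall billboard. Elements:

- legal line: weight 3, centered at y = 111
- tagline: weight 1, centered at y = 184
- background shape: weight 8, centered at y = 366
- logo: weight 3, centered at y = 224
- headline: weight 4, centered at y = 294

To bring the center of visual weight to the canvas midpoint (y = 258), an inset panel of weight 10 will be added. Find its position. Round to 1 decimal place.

After adding the inset panel, total weight = 3 + 1 + 8 + 3 + 4 + 10 = 29.
y: need Σw·y = 29·258 = 7482. Existing = 3·111 + 1·184 + 8·366 + 3·224 + 4·294 = 5293. Remainder 2189 / 10 ≈ 218.90.

y ≈ 218.9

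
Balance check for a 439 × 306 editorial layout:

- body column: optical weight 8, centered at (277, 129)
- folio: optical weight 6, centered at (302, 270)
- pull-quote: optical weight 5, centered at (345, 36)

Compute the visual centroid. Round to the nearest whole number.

Weights sum to 8 + 6 + 5 = 19.
x: (8·277 + 6·302 + 5·345) / 19 = 5753 / 19 ≈ 302.79
y: (8·129 + 6·270 + 5·36) / 19 = 2832 / 19 ≈ 149.05

(303, 149)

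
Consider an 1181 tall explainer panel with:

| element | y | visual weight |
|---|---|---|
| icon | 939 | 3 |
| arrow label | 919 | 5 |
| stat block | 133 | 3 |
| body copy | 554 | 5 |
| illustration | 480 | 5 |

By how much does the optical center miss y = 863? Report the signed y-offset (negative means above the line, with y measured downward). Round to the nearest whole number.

≈ -245

Total weight = 3 + 5 + 3 + 5 + 5 = 21.
y-moment: 3·939 + 5·919 + 3·133 + 5·554 + 5·480 = 12981; centroid 12981/21 ≈ 618.14.
Against y = 863, that's 618.14 − 863 = -244.86.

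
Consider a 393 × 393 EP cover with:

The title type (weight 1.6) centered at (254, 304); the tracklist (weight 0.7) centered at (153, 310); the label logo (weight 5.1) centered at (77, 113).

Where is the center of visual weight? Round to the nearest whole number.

Σw = 1.6 + 0.7 + 5.1 = 7.4.
x-moment: 1.6·254 + 0.7·153 + 5.1·77 = 906.2; centroid 906.2/7.4 ≈ 122.46.
y-moment: 1.6·304 + 0.7·310 + 5.1·113 = 1279.7; centroid 1279.7/7.4 ≈ 172.93.

(122, 173)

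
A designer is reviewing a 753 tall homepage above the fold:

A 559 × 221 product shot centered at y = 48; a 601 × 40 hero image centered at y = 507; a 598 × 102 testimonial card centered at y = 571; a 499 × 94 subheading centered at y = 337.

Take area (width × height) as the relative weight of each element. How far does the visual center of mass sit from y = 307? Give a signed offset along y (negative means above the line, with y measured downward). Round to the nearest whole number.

Taking area as weight: product shot 559·221 = 123539, hero image 601·40 = 24040, testimonial card 598·102 = 60996, subheading 499·94 = 46906. Sum 255481.
y-moment: 123539·48 + 24040·507 + 60996·571 + 46906·337 = 68754190; centroid 68754190/255481 ≈ 269.12.
Difference: 269.12 − 307 ≈ -37.88.

≈ -38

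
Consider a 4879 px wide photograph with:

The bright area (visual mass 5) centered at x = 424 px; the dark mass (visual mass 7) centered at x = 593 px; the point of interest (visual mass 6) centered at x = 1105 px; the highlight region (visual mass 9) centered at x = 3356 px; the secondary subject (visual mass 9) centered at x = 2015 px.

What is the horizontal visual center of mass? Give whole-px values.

x ≈ 1701

Weights sum to 5 + 7 + 6 + 9 + 9 = 36.
Σw·x = 5·424 + 7·593 + 6·1105 + 9·3356 + 9·2015 = 61240, so x̄ = 61240/36 ≈ 1701.11.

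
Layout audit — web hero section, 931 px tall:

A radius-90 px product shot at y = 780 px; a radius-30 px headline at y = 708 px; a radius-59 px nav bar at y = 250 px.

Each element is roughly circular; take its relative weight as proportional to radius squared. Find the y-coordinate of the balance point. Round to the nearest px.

Weights ∝ r²: product shot 90² = 8100, headline 30² = 900, nav bar 59² = 3481; Σw = 12481.
y-moment: 8100·780 + 900·708 + 3481·250 = 7825450; centroid 7825450/12481 ≈ 626.99.

y ≈ 627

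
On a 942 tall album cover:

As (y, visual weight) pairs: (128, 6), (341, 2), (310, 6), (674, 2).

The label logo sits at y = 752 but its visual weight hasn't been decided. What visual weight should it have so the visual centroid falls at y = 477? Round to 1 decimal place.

w ≈ 10.8

Existing Σw = 16 (6 + 2 + 6 + 2); existing moment 6·128 + 2·341 + 6·310 + 2·674 = 4658.
Set Σw·y/Σw = 477: (4658 + 752w) = 477·(16 + w).
So w = (477·16 − 4658)/(752 − 477) = 2974/275 ≈ 10.81.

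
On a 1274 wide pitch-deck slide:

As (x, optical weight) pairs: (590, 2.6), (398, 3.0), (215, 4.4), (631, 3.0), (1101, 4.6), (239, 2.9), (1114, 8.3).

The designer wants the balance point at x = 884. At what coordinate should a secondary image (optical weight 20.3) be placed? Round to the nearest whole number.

With the secondary image, Σw becomes 2.6 + 3.0 + 4.4 + 3.0 + 4.6 + 2.9 + 8.3 + 20.3 = 49.1.
x: target moment 49.1×884 = 43404.4; current 2.6·590 + 3.0·398 + 4.4·215 + 3.0·631 + 4.6·1101 + 2.9·239 + 8.3·1114 = 20570.9; the secondary image supplies 22833.5, so x = 22833.5/20.3 ≈ 1124.80.

x ≈ 1125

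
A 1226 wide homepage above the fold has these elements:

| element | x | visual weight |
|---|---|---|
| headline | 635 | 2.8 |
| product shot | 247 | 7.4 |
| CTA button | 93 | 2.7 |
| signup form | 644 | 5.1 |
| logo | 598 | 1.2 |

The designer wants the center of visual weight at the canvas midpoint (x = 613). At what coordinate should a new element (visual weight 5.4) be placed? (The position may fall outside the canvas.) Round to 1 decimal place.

With the new element, Σw becomes 2.8 + 7.4 + 2.7 + 5.1 + 1.2 + 5.4 = 24.6.
x: need Σw·x = 24.6·613 = 15079.8. Existing = 2.8·635 + 7.4·247 + 2.7·93 + 5.1·644 + 1.2·598 = 7858.9. Remainder 7220.9 / 5.4 ≈ 1337.20.

x ≈ 1337.2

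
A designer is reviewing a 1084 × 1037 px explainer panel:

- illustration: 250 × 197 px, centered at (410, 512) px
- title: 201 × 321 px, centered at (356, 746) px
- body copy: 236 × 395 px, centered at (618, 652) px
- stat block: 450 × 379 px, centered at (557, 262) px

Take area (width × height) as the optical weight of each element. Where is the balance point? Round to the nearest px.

(519, 474)

Areas → weights: illustration 250·197 = 49250, title 201·321 = 64521, body copy 236·395 = 93220, stat block 450·379 = 170550; Σw = 377541.
Σw·x = 49250·410 + 64521·356 + 93220·618 + 170550·557 = 195768286, so x̄ = 195768286/377541 ≈ 518.54.
Σw·y = 49250·512 + 64521·746 + 93220·652 + 170550·262 = 178812206, so ȳ = 178812206/377541 ≈ 473.62.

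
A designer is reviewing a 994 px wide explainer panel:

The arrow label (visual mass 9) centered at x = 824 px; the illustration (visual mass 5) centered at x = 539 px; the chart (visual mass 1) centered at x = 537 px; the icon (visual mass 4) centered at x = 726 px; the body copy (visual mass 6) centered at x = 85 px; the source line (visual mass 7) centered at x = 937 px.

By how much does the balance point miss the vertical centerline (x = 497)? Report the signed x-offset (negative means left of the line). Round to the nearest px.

Total weight = 9 + 5 + 1 + 4 + 6 + 7 = 32.
Σw·x = 9·824 + 5·539 + 1·537 + 4·726 + 6·85 + 7·937 = 20621, so x̄ = 20621/32 ≈ 644.41.
Difference: 644.41 − 497 ≈ 147.41.

≈ 147 px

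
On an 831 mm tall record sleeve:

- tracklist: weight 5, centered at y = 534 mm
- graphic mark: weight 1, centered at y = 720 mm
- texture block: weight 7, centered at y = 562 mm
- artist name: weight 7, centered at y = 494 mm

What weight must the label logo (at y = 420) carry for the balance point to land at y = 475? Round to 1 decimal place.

Fixed elements: Σw = 5 + 1 + 7 + 7 = 20, Σw·y = 5·534 + 1·720 + 7·562 + 7·494 = 10782.
Set Σw·y/Σw = 475: (10782 + 420w) = 475·(20 + w).
Solving: w = (475·20 − 10782) / (420 − 475) = -1282 / -55 ≈ 23.31.

w ≈ 23.3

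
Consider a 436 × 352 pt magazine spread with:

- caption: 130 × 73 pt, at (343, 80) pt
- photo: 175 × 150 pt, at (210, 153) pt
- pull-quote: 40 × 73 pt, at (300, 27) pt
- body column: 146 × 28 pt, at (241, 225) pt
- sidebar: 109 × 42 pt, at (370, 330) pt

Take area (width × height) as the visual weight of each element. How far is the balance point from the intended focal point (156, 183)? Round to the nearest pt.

≈ 108 pt

Areas: caption 130·73 = 9490, photo 175·150 = 26250, pull-quote 40·73 = 2920, body column 146·28 = 4088, sidebar 109·42 = 4578. Total weight = 47326.
x-moment: 9490·343 + 26250·210 + 2920·300 + 4088·241 + 4578·370 = 12322638; centroid 12322638/47326 ≈ 260.38.
y-moment: 9490·80 + 26250·153 + 2920·27 + 4088·225 + 4578·330 = 7284830; centroid 7284830/47326 ≈ 153.93.
Relative to (156, 183): Δ = (104.38, -29.07); |Δ| = √(104.38² + -29.07²) ≈ 108.35.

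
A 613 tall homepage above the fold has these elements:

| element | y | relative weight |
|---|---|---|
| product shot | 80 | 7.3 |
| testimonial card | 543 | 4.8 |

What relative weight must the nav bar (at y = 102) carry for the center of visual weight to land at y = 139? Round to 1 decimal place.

Existing Σw = 12.1 (7.3 + 4.8); existing moment 7.3·80 + 4.8·543 = 3190.4.
Balance at y = 139 requires (3190.4 + w·102) / (12.1 + w) = 139.
Rearranging, w·(102 − 139) = 139·12.1 − 3190.4 = -1508.5, so w ≈ -1508.5/-37 = 40.77.

w ≈ 40.8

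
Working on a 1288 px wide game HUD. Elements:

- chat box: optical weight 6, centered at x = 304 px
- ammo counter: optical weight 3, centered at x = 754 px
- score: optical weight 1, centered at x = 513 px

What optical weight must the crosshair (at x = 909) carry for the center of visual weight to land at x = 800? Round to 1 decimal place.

Existing Σw = 10 (6 + 3 + 1); existing moment 6·304 + 3·754 + 1·513 = 4599.
For the centroid to hit 800: (4599 + w·909) / (10 + w) = 800.
Solving: w = (800·10 − 4599) / (909 − 800) = 3401 / 109 ≈ 31.20.

w ≈ 31.2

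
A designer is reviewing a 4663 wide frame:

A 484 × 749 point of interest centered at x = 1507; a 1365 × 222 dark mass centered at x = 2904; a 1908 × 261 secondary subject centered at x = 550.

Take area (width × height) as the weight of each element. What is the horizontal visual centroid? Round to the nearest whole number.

x ≈ 1461

Areas → weights: point of interest 484·749 = 362516, dark mass 1365·222 = 303030, secondary subject 1908·261 = 497988; Σw = 1163534.
x-moment: 362516·1507 + 303030·2904 + 497988·550 = 1700204132; centroid 1700204132/1163534 ≈ 1461.24.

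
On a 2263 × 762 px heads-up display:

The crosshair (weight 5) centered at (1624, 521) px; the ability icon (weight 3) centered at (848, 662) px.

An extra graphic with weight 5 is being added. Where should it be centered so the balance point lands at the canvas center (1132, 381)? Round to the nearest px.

(810, 72)

With the extra graphic, Σw becomes 5 + 3 + 5 = 13.
x: target moment 13×1132 = 14716; current 5·1624 + 3·848 = 10664; the extra graphic supplies 4052, so x = 4052/5 ≈ 810.40.
y: target moment 13×381 = 4953; current 5·521 + 3·662 = 4591; the extra graphic supplies 362, so y = 362/5 ≈ 72.40.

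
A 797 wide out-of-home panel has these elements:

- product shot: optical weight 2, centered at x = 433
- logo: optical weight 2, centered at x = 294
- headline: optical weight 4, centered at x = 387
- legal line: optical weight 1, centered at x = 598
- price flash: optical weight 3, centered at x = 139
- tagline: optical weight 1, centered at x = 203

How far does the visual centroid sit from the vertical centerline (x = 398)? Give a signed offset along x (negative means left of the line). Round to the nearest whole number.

≈ -73

Σw = 2 + 2 + 4 + 1 + 3 + 1 = 13.
Σw·x = 4220; x̄ = 4220/13 ≈ 324.62.
Offset from x = 398: 324.62 − 398 ≈ -73.38.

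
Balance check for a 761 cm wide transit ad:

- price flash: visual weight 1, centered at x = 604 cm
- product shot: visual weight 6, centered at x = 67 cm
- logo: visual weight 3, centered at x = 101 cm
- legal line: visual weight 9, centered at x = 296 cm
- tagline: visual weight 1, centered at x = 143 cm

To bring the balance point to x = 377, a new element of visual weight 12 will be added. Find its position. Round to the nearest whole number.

x ≈ 662

After adding the new element, total weight = 1 + 6 + 3 + 9 + 1 + 12 = 32.
x: target moment 32×377 = 12064; current 1·604 + 6·67 + 3·101 + 9·296 + 1·143 = 4116; the new element supplies 7948, so x = 7948/12 ≈ 662.33.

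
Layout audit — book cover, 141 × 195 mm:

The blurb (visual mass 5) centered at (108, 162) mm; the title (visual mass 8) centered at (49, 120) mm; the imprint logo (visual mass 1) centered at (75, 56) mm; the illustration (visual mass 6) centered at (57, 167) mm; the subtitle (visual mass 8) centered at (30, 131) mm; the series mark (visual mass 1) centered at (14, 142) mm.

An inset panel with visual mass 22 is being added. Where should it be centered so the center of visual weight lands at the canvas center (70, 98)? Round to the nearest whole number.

With the inset panel, Σw becomes 5 + 8 + 1 + 6 + 8 + 1 + 22 = 51.
x: target moment 51×70 = 3570; current 5·108 + 8·49 + 1·75 + 6·57 + 8·30 + 1·14 = 1603; the inset panel supplies 1967, so x = 1967/22 ≈ 89.41.
y: target moment 51×98 = 4998; current 5·162 + 8·120 + 1·56 + 6·167 + 8·131 + 1·142 = 4018; the inset panel supplies 980, so y = 980/22 ≈ 44.55.

(89, 45)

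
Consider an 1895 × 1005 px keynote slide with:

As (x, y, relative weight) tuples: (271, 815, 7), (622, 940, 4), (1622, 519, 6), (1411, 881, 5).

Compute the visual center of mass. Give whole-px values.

Total weight = 7 + 4 + 6 + 5 = 22.
x-moment: 7·271 + 4·622 + 6·1622 + 5·1411 = 21172; centroid 21172/22 ≈ 962.36.
y-moment: 7·815 + 4·940 + 6·519 + 5·881 = 16984; centroid 16984/22 ≈ 772.00.

(962, 772)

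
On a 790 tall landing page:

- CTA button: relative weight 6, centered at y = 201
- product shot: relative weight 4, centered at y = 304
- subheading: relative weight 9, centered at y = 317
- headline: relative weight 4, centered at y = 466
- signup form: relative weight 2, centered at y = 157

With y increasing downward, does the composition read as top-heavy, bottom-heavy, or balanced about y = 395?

Σw = 6 + 4 + 9 + 4 + 2 = 25.
y: (6·201 + 4·304 + 9·317 + 4·466 + 2·157) / 25 = 7453 / 25 ≈ 298.12
298.1 lies above (smaller y than) the midline 395, so the layout is top-heavy.

top-heavy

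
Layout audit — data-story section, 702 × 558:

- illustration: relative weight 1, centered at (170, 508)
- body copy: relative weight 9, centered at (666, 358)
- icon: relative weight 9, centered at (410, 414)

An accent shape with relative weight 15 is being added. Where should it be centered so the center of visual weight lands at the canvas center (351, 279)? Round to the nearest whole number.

(139, 135)

With the accent shape, Σw becomes 1 + 9 + 9 + 15 = 34.
x: need Σw·x = 34·351 = 11934. Existing = 1·170 + 9·666 + 9·410 = 9854. Remainder 2080 / 15 ≈ 138.67.
y: need Σw·y = 34·279 = 9486. Existing = 1·508 + 9·358 + 9·414 = 7456. Remainder 2030 / 15 ≈ 135.33.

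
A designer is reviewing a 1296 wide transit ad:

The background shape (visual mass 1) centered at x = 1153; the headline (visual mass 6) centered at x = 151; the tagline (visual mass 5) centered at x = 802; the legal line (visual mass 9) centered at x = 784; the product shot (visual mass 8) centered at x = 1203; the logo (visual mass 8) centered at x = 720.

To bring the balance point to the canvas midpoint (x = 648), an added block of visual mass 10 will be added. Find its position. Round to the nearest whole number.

New total weight: (1 + 6 + 5 + 9 + 8 + 8) + 10 = 47.
Along x: (28509 + 10·x) / 47 = 648 (existing moment 1·1153 + 6·151 + 5·802 + 9·784 + 8·1203 + 8·720 = 28509) ⇒ x = (30456 − 28509) / 10 ≈ 194.70.

x ≈ 195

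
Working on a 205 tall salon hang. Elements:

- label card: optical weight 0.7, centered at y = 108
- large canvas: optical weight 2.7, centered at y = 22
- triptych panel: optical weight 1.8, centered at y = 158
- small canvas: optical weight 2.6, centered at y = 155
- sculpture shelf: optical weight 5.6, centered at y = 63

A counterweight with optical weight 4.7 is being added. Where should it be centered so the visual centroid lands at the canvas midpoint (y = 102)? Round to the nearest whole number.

New total weight: (0.7 + 2.7 + 1.8 + 2.6 + 5.6) + 4.7 = 18.1.
y: need Σw·y = 18.1·102 = 1846.2. Existing = 0.7·108 + 2.7·22 + 1.8·158 + 2.6·155 + 5.6·63 = 1175.2. Remainder 671.0 / 4.7 ≈ 142.77.

y ≈ 143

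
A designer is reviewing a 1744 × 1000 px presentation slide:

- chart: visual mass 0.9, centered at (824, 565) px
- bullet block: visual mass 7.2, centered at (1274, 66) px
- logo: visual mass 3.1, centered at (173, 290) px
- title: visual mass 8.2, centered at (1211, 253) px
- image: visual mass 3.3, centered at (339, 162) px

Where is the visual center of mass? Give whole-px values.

Σw = 0.9 + 7.2 + 3.1 + 8.2 + 3.3 = 22.7.
x: (0.9·824 + 7.2·1274 + 3.1·173 + 8.2·1211 + 3.3·339) / 22.7 = 21499.6 / 22.7 ≈ 947.12
y: (0.9·565 + 7.2·66 + 3.1·290 + 8.2·253 + 3.3·162) / 22.7 = 4491.9 / 22.7 ≈ 197.88

(947, 198)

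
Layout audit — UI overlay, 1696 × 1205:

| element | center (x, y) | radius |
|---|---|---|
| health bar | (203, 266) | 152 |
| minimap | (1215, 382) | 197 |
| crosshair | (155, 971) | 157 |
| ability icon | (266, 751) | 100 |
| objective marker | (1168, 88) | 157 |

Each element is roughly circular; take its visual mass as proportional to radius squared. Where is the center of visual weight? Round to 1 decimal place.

(718.7, 450.3)

Weights ∝ r²: health bar 152² = 23104, minimap 197² = 38809, crosshair 157² = 24649, ability icon 100² = 10000, objective marker 157² = 24649; Σw = 121211.
x-moment: 23104·203 + 38809·1215 + 24649·155 + 10000·266 + 24649·1168 = 87113674; centroid 87113674/121211 ≈ 718.69.
y-moment: 23104·266 + 38809·382 + 24649·971 + 10000·751 + 24649·88 = 54583993; centroid 54583993/121211 ≈ 450.32.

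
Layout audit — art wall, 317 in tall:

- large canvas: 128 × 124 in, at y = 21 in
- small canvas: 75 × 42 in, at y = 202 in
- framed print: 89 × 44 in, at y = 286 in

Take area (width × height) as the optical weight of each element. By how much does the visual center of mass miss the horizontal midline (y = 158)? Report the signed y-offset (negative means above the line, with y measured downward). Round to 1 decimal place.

≈ -66.9 in

Taking area as weight: large canvas 128·124 = 15872, small canvas 75·42 = 3150, framed print 89·44 = 3916. Sum 22938.
y: (15872·21 + 3150·202 + 3916·286) / 22938 = 2089588 / 22938 ≈ 91.10
Offset from y = 158: 91.10 − 158 ≈ -66.90.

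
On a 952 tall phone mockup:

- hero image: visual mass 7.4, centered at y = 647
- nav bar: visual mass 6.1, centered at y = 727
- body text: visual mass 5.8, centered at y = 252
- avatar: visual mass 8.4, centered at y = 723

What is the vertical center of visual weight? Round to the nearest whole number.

Weights sum to 7.4 + 6.1 + 5.8 + 8.4 = 27.7.
Σw·y = 7.4·647 + 6.1·727 + 5.8·252 + 8.4·723 = 16757.3, so ȳ = 16757.3/27.7 ≈ 604.96.

y ≈ 605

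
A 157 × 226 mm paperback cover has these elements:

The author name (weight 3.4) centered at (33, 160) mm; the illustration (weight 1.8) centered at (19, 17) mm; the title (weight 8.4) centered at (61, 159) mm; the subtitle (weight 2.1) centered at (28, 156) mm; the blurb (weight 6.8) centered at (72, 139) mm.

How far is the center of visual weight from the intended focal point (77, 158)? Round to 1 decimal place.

≈ 28.6 mm

Σw = 3.4 + 1.8 + 8.4 + 2.1 + 6.8 = 22.5.
Σw·x = 3.4·33 + 1.8·19 + 8.4·61 + 2.1·28 + 6.8·72 = 1207.2, so x̄ = 1207.2/22.5 ≈ 53.65.
Σw·y = 3.4·160 + 1.8·17 + 8.4·159 + 2.1·156 + 6.8·139 = 3183.0, so ȳ = 3183.0/22.5 ≈ 141.47.
Offset from (77, 158): Δx ≈ -23.35, Δy ≈ -16.53; distance = √(Δx² + Δy²) ≈ 28.61.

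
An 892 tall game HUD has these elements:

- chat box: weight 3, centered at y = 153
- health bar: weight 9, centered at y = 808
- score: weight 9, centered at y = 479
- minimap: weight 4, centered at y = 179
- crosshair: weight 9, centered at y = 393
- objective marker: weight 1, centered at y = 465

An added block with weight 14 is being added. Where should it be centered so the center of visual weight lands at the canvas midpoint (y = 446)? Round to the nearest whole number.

y ≈ 364

With the added block, Σw becomes 3 + 9 + 9 + 4 + 9 + 1 + 14 = 49.
y: target moment 49×446 = 21854; current 3·153 + 9·808 + 9·479 + 4·179 + 9·393 + 1·465 = 16760; the added block supplies 5094, so y = 5094/14 ≈ 363.86.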